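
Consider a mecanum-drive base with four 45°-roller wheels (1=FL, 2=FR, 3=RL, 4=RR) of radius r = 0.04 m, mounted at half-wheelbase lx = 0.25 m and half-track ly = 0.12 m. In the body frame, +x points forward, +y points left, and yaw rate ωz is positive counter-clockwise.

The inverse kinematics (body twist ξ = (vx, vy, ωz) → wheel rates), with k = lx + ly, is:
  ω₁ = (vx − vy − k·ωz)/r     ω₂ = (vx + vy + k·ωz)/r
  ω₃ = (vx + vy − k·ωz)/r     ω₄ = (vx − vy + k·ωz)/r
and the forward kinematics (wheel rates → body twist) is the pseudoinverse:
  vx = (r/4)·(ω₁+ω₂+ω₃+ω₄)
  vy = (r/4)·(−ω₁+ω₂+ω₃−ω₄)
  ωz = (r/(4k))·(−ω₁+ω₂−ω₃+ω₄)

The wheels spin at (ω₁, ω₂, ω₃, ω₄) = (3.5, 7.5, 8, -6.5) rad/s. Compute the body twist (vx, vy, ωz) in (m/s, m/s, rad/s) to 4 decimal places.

(0.1250, 0.1850, -0.2838)

k = lx + ly = 0.25 + 0.12 = 0.3700
ω₁+ω₂+ω₃+ω₄ = 12.5000  →  vx = (0.04/4)·12.5000 = 0.1250
−ω₁+ω₂+ω₃−ω₄ = 18.5000  →  vy = (0.04/4)·18.5000 = 0.1850
−ω₁+ω₂−ω₃+ω₄ = -10.5000  →  ωz = (0.04/1.4800)·-10.5000 = -0.2838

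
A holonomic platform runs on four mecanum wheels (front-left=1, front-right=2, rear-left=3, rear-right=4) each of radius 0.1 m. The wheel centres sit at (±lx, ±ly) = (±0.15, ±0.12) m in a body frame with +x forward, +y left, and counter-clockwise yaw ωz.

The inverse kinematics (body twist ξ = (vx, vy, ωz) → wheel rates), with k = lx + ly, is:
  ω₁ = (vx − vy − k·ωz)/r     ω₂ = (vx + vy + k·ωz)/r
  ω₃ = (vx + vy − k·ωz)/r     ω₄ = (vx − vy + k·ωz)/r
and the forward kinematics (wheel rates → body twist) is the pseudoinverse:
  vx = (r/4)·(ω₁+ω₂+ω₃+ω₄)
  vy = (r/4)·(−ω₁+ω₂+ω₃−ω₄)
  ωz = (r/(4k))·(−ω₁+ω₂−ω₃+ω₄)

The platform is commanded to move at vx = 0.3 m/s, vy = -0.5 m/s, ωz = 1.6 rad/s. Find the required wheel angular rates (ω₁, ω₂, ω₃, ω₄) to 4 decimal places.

(3.6800, 2.3200, -6.3200, 12.3200)

k = lx + ly = 0.15 + 0.12 = 0.2700;  k·ωz = 0.2700·1.6 = 0.4320
ω₁ (FL) = (vx − vy − k·ωz)/r = 0.3680/0.1 = 3.6800
ω₂ (FR) = (vx + vy + k·ωz)/r = 0.2320/0.1 = 2.3200
ω₃ (RL) = (vx + vy − k·ωz)/r = -0.6320/0.1 = -6.3200
ω₄ (RR) = (vx − vy + k·ωz)/r = 1.2320/0.1 = 12.3200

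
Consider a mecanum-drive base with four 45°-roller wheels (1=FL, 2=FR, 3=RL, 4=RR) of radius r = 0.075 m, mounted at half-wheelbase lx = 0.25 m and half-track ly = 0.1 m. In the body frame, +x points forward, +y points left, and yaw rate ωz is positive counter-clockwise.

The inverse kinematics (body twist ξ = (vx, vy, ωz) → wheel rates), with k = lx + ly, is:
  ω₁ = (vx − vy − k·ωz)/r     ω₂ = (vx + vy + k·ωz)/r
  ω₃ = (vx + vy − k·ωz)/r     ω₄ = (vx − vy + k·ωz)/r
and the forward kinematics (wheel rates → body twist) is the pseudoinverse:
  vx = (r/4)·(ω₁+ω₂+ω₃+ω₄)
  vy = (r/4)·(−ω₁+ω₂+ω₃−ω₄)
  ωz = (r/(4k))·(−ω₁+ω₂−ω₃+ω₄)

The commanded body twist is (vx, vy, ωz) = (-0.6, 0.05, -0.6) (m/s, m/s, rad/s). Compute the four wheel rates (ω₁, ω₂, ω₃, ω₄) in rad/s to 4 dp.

k = lx + ly = 0.25 + 0.1 = 0.3500;  k·ωz = 0.3500·-0.6 = -0.2100
ω₁ (FL) = (vx − vy − k·ωz)/r = -0.4400/0.075 = -5.8667
ω₂ (FR) = (vx + vy + k·ωz)/r = -0.7600/0.075 = -10.1333
ω₃ (RL) = (vx + vy − k·ωz)/r = -0.3400/0.075 = -4.5333
ω₄ (RR) = (vx − vy + k·ωz)/r = -0.8600/0.075 = -11.4667

(-5.8667, -10.1333, -4.5333, -11.4667)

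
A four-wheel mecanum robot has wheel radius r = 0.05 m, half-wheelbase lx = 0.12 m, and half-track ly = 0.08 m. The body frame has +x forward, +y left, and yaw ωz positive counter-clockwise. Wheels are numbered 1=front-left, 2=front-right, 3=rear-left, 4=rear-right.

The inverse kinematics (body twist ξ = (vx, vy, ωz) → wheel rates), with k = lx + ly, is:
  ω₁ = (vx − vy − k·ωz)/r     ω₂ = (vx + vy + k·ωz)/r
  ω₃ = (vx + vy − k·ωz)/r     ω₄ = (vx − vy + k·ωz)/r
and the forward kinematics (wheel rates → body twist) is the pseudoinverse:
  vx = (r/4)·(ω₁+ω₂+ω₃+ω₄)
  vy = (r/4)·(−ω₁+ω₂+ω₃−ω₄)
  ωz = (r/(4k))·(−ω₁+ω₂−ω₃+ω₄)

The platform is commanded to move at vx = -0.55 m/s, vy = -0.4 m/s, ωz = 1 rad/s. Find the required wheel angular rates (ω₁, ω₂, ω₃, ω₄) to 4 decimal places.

k = lx + ly = 0.12 + 0.08 = 0.2000;  k·ωz = 0.2000·1 = 0.2000
ω₁ (FL) = (vx − vy − k·ωz)/r = -0.3500/0.05 = -7.0000
ω₂ (FR) = (vx + vy + k·ωz)/r = -0.7500/0.05 = -15.0000
ω₃ (RL) = (vx + vy − k·ωz)/r = -1.1500/0.05 = -23.0000
ω₄ (RR) = (vx − vy + k·ωz)/r = 0.0500/0.05 = 1.0000

(-7.0000, -15.0000, -23.0000, 1.0000)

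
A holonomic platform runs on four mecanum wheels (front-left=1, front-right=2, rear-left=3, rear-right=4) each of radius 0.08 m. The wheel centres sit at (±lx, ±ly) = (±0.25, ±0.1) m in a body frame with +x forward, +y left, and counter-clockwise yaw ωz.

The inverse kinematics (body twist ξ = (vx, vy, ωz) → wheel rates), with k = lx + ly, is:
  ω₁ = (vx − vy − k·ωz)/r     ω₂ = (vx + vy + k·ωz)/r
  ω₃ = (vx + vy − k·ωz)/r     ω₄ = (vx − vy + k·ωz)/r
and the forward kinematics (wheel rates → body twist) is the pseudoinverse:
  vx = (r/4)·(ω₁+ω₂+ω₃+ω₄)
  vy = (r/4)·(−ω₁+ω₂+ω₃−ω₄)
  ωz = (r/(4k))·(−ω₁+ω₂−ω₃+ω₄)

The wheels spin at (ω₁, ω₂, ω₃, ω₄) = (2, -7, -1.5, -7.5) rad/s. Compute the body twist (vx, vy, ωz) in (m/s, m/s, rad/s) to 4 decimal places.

(-0.2800, -0.0600, -0.8571)

k = lx + ly = 0.25 + 0.1 = 0.3500
ω₁+ω₂+ω₃+ω₄ = -14.0000  →  vx = (0.08/4)·-14.0000 = -0.2800
−ω₁+ω₂+ω₃−ω₄ = -3.0000  →  vy = (0.08/4)·-3.0000 = -0.0600
−ω₁+ω₂−ω₃+ω₄ = -15.0000  →  ωz = (0.08/1.4000)·-15.0000 = -0.8571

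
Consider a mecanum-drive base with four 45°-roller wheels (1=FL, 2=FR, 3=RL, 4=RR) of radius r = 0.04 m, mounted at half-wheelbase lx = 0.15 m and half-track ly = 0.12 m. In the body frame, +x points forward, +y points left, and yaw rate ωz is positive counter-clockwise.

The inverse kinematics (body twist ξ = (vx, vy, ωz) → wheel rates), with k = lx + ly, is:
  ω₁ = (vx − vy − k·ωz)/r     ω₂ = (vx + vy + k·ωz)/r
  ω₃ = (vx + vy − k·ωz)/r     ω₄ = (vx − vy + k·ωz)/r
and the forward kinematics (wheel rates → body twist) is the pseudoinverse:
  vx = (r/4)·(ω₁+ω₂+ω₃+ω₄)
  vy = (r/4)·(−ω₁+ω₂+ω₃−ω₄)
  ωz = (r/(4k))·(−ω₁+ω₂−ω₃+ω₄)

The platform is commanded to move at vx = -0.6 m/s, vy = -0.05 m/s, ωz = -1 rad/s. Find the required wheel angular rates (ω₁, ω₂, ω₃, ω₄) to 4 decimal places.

k = lx + ly = 0.15 + 0.12 = 0.2700;  k·ωz = 0.2700·-1 = -0.2700
ω₁ (FL) = (vx − vy − k·ωz)/r = -0.2800/0.04 = -7.0000
ω₂ (FR) = (vx + vy + k·ωz)/r = -0.9200/0.04 = -23.0000
ω₃ (RL) = (vx + vy − k·ωz)/r = -0.3800/0.04 = -9.5000
ω₄ (RR) = (vx − vy + k·ωz)/r = -0.8200/0.04 = -20.5000

(-7.0000, -23.0000, -9.5000, -20.5000)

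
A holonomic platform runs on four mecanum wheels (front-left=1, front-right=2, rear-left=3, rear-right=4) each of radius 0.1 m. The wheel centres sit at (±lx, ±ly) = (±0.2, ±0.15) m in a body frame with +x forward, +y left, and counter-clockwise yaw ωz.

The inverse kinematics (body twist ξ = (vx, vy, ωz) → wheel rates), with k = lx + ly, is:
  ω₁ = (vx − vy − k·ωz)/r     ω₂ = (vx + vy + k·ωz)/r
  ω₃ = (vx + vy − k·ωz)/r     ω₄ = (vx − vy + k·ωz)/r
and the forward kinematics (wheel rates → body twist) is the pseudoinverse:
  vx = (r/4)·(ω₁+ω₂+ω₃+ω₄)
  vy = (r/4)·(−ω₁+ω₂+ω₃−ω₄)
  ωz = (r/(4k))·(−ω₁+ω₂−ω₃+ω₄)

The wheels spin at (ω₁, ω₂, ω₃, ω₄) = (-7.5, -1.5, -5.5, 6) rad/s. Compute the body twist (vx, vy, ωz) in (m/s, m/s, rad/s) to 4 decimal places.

k = lx + ly = 0.2 + 0.15 = 0.3500
ω₁+ω₂+ω₃+ω₄ = -8.5000  →  vx = (0.1/4)·-8.5000 = -0.2125
−ω₁+ω₂+ω₃−ω₄ = -5.5000  →  vy = (0.1/4)·-5.5000 = -0.1375
−ω₁+ω₂−ω₃+ω₄ = 17.5000  →  ωz = (0.1/1.4000)·17.5000 = 1.2500

(-0.2125, -0.1375, 1.2500)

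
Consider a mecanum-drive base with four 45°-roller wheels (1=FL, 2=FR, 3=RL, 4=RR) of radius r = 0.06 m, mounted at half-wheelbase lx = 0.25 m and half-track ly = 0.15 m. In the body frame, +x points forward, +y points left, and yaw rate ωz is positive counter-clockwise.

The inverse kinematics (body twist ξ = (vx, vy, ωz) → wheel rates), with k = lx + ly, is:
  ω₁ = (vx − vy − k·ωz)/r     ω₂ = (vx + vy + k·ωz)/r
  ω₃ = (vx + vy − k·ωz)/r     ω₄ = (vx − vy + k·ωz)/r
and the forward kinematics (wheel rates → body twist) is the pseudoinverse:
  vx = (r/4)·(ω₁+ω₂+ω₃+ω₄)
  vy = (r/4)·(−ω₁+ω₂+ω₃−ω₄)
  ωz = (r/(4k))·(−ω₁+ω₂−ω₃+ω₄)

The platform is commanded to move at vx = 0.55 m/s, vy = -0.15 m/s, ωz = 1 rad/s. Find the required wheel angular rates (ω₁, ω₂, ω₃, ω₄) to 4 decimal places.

(5.0000, 13.3333, 0.0000, 18.3333)

k = lx + ly = 0.25 + 0.15 = 0.4000;  k·ωz = 0.4000·1 = 0.4000
ω₁ (FL) = (vx − vy − k·ωz)/r = 0.3000/0.06 = 5.0000
ω₂ (FR) = (vx + vy + k·ωz)/r = 0.8000/0.06 = 13.3333
ω₃ (RL) = (vx + vy − k·ωz)/r = 0.0000/0.06 = 0.0000
ω₄ (RR) = (vx − vy + k·ωz)/r = 1.1000/0.06 = 18.3333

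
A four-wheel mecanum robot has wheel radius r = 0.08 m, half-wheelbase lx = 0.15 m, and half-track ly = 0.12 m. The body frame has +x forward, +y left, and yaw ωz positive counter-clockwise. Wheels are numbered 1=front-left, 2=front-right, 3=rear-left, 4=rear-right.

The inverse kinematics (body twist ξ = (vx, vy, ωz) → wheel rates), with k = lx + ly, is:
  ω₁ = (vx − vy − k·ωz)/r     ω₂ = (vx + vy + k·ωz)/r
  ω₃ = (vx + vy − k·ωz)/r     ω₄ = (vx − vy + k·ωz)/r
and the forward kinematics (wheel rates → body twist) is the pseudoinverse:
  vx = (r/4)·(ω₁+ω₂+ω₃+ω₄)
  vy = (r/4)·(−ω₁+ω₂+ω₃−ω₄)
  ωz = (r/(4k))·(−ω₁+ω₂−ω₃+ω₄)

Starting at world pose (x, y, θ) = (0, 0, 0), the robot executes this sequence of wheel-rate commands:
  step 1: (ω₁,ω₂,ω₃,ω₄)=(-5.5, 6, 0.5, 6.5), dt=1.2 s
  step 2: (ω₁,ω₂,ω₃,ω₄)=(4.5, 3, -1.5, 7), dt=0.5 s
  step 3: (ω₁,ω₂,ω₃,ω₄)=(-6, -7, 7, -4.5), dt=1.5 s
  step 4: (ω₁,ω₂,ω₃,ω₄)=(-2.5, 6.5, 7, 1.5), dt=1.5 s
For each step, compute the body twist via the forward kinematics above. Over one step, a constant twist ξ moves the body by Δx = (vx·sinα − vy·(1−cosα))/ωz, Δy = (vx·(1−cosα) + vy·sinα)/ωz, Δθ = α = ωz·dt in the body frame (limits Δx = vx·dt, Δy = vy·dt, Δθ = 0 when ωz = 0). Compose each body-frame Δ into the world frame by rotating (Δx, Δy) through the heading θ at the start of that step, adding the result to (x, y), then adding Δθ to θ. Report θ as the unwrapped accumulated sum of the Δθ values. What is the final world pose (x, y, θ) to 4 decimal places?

step 1: ξ=(vx,vy,ωz)=(0.1500, 0.1100, 1.2963), dt=1.2 → body Δ=(0.0321, 0.1988, 1.5556) → world pose (0.0321, 0.1988, 1.5556)
step 2: ξ=(vx,vy,ωz)=(0.2600, -0.2000, 0.5185), dt=0.5 → body Δ=(0.1414, -0.0821, 0.2593) → world pose (0.1164, 0.3390, 1.8148)
step 3: ξ=(vx,vy,ωz)=(-0.2100, 0.2100, -0.9259), dt=1.5 → body Δ=(-0.0373, 0.4088, -1.3889) → world pose (-0.2713, 0.2040, 0.4259)
step 4: ξ=(vx,vy,ωz)=(0.2500, 0.2900, 0.2593), dt=1.5 → body Δ=(0.2821, 0.4961, 0.3889) → world pose (-0.2194, 0.7724, 0.8148)

(-0.2194, 0.7724, 0.8148)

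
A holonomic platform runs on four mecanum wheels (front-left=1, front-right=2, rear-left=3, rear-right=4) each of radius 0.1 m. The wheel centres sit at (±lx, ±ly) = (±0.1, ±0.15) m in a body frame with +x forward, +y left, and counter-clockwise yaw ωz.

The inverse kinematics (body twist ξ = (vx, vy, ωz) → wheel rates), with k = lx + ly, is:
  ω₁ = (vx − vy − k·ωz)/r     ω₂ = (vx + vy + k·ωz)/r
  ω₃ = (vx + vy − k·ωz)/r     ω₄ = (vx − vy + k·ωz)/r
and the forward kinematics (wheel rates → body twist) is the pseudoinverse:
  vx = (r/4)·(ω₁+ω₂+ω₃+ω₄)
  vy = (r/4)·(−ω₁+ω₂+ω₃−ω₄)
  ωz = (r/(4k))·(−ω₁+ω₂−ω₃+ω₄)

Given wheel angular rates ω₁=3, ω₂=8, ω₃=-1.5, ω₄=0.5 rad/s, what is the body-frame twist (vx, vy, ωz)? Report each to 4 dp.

k = lx + ly = 0.1 + 0.15 = 0.2500
ω₁+ω₂+ω₃+ω₄ = 10.0000  →  vx = (0.1/4)·10.0000 = 0.2500
−ω₁+ω₂+ω₃−ω₄ = 3.0000  →  vy = (0.1/4)·3.0000 = 0.0750
−ω₁+ω₂−ω₃+ω₄ = 7.0000  →  ωz = (0.1/1.0000)·7.0000 = 0.7000

(0.2500, 0.0750, 0.7000)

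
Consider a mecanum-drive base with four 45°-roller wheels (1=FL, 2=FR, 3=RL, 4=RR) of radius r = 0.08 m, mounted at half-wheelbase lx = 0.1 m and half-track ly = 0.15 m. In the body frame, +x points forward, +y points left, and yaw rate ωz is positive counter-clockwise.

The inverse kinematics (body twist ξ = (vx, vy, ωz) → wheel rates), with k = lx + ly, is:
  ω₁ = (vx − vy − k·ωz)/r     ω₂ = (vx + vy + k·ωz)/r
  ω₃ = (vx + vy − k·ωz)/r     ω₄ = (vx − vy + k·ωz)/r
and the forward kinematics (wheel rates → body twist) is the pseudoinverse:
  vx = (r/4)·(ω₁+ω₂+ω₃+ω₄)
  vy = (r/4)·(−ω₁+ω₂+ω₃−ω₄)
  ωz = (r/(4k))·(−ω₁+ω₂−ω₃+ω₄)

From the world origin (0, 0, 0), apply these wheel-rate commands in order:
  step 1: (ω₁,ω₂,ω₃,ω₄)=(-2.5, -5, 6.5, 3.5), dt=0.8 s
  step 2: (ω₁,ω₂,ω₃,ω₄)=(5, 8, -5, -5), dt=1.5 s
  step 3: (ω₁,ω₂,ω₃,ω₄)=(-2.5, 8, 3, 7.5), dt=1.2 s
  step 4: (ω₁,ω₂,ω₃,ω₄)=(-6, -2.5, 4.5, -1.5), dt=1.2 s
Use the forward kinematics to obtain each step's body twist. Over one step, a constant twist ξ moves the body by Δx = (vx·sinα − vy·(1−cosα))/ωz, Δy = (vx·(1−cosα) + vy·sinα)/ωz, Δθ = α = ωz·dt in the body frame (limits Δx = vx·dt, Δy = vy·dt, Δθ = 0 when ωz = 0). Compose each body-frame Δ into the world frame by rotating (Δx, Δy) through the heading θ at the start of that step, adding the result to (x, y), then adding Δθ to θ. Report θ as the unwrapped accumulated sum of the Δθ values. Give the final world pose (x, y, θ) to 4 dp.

(0.0664, 0.3330, 1.2080)

step 1: ξ=(vx,vy,ωz)=(0.0500, 0.0100, -0.4400), dt=0.8 → body Δ=(0.0406, 0.0009, -0.3520) → world pose (0.0406, 0.0009, -0.3520)
step 2: ξ=(vx,vy,ωz)=(0.0600, 0.0600, 0.2400), dt=1.5 → body Δ=(0.0720, 0.1041, 0.3600) → world pose (0.1441, 0.0737, 0.0080)
step 3: ξ=(vx,vy,ωz)=(0.3200, 0.1200, 1.2000), dt=1.2 → body Δ=(0.1774, 0.3310, 1.4400) → world pose (0.3189, 0.4062, 1.4480)
step 4: ξ=(vx,vy,ωz)=(-0.1100, 0.1900, -0.2000), dt=1.2 → body Δ=(-0.1035, 0.2416, -0.2400) → world pose (0.0664, 0.3330, 1.2080)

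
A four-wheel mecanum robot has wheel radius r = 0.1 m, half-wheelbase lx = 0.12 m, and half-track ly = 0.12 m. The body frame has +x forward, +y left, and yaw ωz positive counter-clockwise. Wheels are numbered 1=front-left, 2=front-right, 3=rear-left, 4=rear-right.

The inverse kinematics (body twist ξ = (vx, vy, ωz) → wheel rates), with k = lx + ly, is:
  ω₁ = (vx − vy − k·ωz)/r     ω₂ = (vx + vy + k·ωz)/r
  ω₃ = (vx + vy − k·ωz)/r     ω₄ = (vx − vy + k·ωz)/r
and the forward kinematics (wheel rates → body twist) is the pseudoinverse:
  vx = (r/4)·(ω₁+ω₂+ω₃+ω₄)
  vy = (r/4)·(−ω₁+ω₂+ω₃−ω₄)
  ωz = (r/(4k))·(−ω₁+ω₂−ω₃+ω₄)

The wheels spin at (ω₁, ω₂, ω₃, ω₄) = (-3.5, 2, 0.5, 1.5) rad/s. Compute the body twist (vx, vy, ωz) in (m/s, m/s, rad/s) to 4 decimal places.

k = lx + ly = 0.12 + 0.12 = 0.2400
ω₁+ω₂+ω₃+ω₄ = 0.5000  →  vx = (0.1/4)·0.5000 = 0.0125
−ω₁+ω₂+ω₃−ω₄ = 4.5000  →  vy = (0.1/4)·4.5000 = 0.1125
−ω₁+ω₂−ω₃+ω₄ = 6.5000  →  ωz = (0.1/0.9600)·6.5000 = 0.6771

(0.0125, 0.1125, 0.6771)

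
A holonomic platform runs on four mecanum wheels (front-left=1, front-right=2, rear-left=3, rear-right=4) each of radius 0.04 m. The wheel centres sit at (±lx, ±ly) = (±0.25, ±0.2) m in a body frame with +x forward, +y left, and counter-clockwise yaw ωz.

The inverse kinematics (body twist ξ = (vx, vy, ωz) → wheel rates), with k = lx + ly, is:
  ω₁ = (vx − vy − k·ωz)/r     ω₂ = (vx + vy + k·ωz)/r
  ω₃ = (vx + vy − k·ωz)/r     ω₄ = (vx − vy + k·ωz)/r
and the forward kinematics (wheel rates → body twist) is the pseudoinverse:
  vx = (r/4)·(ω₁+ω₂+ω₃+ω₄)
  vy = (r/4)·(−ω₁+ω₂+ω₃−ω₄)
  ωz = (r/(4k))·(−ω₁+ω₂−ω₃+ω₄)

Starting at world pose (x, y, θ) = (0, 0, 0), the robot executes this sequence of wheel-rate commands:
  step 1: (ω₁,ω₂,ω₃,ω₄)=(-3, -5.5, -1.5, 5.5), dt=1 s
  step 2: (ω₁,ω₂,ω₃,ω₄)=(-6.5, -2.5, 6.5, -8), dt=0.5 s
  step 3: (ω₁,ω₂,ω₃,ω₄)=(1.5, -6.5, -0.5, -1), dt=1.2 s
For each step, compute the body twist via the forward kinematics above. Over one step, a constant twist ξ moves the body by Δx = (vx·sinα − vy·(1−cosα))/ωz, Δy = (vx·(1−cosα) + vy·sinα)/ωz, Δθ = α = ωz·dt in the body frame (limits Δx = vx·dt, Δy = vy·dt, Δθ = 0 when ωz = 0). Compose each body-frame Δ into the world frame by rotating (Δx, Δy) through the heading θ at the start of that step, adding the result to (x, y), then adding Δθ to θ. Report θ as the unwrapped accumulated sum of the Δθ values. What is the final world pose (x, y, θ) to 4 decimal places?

(-0.1853, -0.0859, -0.2433)

step 1: ξ=(vx,vy,ωz)=(-0.0450, -0.0950, 0.1000), dt=1.0 → body Δ=(-0.0402, -0.0971, 0.1000) → world pose (-0.0402, -0.0971, 0.1000)
step 2: ξ=(vx,vy,ωz)=(-0.1050, 0.1850, -0.2333), dt=0.5 → body Δ=(-0.0470, 0.0953, -0.1167) → world pose (-0.0965, -0.0069, -0.0167)
step 3: ξ=(vx,vy,ωz)=(-0.0650, -0.0750, -0.1889), dt=1.2 → body Δ=(-0.0875, -0.0804, -0.2267) → world pose (-0.1853, -0.0859, -0.2433)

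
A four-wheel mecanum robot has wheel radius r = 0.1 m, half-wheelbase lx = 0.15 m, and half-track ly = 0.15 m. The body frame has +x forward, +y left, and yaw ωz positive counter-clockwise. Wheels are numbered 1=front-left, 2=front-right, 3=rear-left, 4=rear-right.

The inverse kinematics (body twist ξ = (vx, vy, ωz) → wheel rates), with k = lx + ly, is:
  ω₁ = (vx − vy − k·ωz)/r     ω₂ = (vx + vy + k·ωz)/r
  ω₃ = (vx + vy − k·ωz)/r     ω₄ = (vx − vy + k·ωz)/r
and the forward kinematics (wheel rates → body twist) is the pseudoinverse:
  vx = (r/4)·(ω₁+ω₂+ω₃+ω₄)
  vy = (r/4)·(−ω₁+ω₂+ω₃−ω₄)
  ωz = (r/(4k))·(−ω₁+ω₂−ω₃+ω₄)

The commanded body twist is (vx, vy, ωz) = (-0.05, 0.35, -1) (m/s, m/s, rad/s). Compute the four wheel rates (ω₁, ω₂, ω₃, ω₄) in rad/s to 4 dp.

k = lx + ly = 0.15 + 0.15 = 0.3000;  k·ωz = 0.3000·-1 = -0.3000
ω₁ (FL) = (vx − vy − k·ωz)/r = -0.1000/0.1 = -1.0000
ω₂ (FR) = (vx + vy + k·ωz)/r = 0.0000/0.1 = 0.0000
ω₃ (RL) = (vx + vy − k·ωz)/r = 0.6000/0.1 = 6.0000
ω₄ (RR) = (vx − vy + k·ωz)/r = -0.7000/0.1 = -7.0000

(-1.0000, 0.0000, 6.0000, -7.0000)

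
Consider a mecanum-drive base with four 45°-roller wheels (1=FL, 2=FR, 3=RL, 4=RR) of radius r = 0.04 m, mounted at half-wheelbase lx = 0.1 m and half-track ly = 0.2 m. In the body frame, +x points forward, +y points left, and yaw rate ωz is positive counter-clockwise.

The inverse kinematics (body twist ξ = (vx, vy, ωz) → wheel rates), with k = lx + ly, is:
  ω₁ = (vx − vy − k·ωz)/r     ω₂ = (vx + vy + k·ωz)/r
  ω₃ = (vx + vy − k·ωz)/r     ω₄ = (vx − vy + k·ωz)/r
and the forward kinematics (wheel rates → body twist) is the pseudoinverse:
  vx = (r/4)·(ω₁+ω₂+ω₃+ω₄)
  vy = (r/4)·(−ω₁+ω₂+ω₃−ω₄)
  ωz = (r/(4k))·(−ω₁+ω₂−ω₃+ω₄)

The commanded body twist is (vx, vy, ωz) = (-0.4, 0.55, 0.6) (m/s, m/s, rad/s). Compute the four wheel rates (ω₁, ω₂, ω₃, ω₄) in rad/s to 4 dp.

(-28.2500, 8.2500, -0.7500, -19.2500)

k = lx + ly = 0.1 + 0.2 = 0.3000;  k·ωz = 0.3000·0.6 = 0.1800
ω₁ (FL) = (vx − vy − k·ωz)/r = -1.1300/0.04 = -28.2500
ω₂ (FR) = (vx + vy + k·ωz)/r = 0.3300/0.04 = 8.2500
ω₃ (RL) = (vx + vy − k·ωz)/r = -0.0300/0.04 = -0.7500
ω₄ (RR) = (vx − vy + k·ωz)/r = -0.7700/0.04 = -19.2500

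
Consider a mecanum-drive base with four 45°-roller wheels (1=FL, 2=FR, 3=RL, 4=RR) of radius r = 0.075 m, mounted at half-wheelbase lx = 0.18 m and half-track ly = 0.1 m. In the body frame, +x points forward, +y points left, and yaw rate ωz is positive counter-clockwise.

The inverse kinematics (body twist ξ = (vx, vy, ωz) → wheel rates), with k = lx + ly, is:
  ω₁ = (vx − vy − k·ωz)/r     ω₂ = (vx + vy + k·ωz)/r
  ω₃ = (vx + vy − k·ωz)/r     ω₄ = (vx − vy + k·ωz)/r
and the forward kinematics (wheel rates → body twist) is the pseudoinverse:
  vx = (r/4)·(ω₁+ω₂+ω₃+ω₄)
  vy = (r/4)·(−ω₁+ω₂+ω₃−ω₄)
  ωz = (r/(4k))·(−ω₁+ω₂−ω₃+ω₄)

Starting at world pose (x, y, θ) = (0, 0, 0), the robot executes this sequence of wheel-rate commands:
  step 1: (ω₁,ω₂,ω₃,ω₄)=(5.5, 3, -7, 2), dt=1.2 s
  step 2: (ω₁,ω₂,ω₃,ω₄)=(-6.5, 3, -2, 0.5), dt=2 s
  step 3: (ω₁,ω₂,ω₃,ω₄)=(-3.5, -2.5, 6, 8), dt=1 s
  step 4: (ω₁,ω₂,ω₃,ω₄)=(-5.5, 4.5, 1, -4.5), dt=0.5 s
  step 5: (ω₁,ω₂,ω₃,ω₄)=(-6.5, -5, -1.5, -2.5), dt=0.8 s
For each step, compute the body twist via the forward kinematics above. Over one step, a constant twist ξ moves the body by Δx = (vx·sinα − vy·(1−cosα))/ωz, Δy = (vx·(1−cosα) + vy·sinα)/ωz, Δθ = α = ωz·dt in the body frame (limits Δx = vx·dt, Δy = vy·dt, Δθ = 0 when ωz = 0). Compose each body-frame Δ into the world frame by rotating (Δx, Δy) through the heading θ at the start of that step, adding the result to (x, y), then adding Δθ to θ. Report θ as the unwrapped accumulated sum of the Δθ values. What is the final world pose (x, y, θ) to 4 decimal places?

(-0.1078, -0.5091, 2.5078)

step 1: ξ=(vx,vy,ωz)=(0.0656, -0.2156, 0.4353), dt=1.2 → body Δ=(0.1413, -0.2270, 0.5223) → world pose (0.1413, -0.2270, 0.5223)
step 2: ξ=(vx,vy,ωz)=(-0.0938, 0.1313, 0.8036), dt=2.0 → body Δ=(-0.2859, 0.0423, 1.6071) → world pose (-0.1276, -0.3330, 2.1295)
step 3: ξ=(vx,vy,ωz)=(0.1500, -0.0188, 0.2009), dt=1.0 → body Δ=(0.1509, -0.0036, 0.2009) → world pose (-0.2045, -0.2031, 2.3304)
step 4: ξ=(vx,vy,ωz)=(-0.0844, 0.2906, 0.3013), dt=0.5 → body Δ=(-0.0530, 0.1416, 0.1507) → world pose (-0.2707, -0.3390, 2.4810)
step 5: ξ=(vx,vy,ωz)=(-0.2906, 0.0469, 0.0335), dt=0.8 → body Δ=(-0.2330, 0.0344, 0.0268) → world pose (-0.1078, -0.5091, 2.5078)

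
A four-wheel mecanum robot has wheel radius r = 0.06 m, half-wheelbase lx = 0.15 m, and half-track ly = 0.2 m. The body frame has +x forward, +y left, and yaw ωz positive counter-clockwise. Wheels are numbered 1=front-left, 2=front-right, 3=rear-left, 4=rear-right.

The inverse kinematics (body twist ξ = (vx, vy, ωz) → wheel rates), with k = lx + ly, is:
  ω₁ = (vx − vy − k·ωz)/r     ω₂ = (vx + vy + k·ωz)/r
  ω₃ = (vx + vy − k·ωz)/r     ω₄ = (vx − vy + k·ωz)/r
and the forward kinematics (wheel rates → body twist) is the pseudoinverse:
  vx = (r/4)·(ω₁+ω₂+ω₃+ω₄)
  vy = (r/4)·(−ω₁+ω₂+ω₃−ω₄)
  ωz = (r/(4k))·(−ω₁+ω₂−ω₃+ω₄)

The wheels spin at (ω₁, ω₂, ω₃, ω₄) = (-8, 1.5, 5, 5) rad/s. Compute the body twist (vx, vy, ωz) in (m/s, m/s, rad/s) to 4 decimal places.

(0.0525, 0.1425, 0.4071)

k = lx + ly = 0.15 + 0.2 = 0.3500
ω₁+ω₂+ω₃+ω₄ = 3.5000  →  vx = (0.06/4)·3.5000 = 0.0525
−ω₁+ω₂+ω₃−ω₄ = 9.5000  →  vy = (0.06/4)·9.5000 = 0.1425
−ω₁+ω₂−ω₃+ω₄ = 9.5000  →  ωz = (0.06/1.4000)·9.5000 = 0.4071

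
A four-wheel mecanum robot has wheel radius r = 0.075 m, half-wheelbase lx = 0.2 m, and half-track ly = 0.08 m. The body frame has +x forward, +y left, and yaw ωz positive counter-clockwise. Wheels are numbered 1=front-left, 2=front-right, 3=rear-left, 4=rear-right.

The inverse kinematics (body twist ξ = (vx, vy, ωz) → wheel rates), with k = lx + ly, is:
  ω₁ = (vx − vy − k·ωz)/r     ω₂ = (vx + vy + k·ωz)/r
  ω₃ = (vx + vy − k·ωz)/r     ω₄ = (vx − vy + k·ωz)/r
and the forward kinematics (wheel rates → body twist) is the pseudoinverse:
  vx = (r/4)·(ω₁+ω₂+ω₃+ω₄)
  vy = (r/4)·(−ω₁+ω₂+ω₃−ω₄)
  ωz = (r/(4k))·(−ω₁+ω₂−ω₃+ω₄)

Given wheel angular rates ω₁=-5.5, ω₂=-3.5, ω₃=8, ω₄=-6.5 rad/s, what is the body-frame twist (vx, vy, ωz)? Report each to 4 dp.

(-0.1406, 0.3094, -0.8371)

k = lx + ly = 0.2 + 0.08 = 0.2800
ω₁+ω₂+ω₃+ω₄ = -7.5000  →  vx = (0.075/4)·-7.5000 = -0.1406
−ω₁+ω₂+ω₃−ω₄ = 16.5000  →  vy = (0.075/4)·16.5000 = 0.3094
−ω₁+ω₂−ω₃+ω₄ = -12.5000  →  ωz = (0.075/1.1200)·-12.5000 = -0.8371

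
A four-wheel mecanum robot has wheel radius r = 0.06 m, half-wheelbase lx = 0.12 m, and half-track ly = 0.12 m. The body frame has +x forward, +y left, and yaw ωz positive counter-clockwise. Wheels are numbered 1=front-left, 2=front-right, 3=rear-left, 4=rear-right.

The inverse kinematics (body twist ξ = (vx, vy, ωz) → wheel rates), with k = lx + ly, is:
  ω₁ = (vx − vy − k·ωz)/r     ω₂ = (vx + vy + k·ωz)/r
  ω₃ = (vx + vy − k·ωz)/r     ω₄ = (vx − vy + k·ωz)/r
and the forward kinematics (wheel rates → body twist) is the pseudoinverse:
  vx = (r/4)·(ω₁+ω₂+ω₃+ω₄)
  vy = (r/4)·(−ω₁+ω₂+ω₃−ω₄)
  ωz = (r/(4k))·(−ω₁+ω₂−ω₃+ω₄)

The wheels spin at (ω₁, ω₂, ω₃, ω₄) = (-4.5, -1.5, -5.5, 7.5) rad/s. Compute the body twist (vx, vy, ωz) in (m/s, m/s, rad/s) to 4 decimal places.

(-0.0600, -0.1500, 1.0000)

k = lx + ly = 0.12 + 0.12 = 0.2400
ω₁+ω₂+ω₃+ω₄ = -4.0000  →  vx = (0.06/4)·-4.0000 = -0.0600
−ω₁+ω₂+ω₃−ω₄ = -10.0000  →  vy = (0.06/4)·-10.0000 = -0.1500
−ω₁+ω₂−ω₃+ω₄ = 16.0000  →  ωz = (0.06/0.9600)·16.0000 = 1.0000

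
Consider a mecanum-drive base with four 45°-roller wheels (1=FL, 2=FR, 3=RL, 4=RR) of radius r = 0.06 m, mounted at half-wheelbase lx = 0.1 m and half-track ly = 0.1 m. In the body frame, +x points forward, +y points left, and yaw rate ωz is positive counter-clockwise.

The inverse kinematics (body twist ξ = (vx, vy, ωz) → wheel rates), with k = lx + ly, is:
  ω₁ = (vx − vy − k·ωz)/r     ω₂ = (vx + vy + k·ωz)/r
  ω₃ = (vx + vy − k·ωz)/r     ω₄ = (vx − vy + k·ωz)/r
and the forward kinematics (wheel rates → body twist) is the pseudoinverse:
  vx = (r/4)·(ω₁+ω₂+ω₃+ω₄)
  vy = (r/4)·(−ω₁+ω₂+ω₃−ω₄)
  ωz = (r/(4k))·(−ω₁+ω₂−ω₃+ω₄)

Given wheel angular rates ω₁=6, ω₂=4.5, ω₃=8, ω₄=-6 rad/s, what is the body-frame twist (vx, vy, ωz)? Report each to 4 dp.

k = lx + ly = 0.1 + 0.1 = 0.2000
ω₁+ω₂+ω₃+ω₄ = 12.5000  →  vx = (0.06/4)·12.5000 = 0.1875
−ω₁+ω₂+ω₃−ω₄ = 12.5000  →  vy = (0.06/4)·12.5000 = 0.1875
−ω₁+ω₂−ω₃+ω₄ = -15.5000  →  ωz = (0.06/0.8000)·-15.5000 = -1.1625

(0.1875, 0.1875, -1.1625)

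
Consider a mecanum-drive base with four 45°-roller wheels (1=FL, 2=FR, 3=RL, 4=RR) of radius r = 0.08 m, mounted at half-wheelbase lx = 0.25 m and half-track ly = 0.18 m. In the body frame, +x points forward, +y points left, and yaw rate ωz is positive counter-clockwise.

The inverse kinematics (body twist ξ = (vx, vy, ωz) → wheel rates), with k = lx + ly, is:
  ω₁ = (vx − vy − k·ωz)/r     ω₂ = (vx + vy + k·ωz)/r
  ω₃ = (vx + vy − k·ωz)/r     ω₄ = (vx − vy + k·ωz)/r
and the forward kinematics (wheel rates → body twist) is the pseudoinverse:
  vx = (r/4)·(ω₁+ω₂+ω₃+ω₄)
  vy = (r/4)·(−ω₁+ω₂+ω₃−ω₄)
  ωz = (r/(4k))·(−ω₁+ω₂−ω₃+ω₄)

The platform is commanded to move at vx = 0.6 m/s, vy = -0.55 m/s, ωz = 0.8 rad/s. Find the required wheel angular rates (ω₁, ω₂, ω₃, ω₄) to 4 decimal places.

(10.0750, 4.9250, -3.6750, 18.6750)

k = lx + ly = 0.25 + 0.18 = 0.4300;  k·ωz = 0.4300·0.8 = 0.3440
ω₁ (FL) = (vx − vy − k·ωz)/r = 0.8060/0.08 = 10.0750
ω₂ (FR) = (vx + vy + k·ωz)/r = 0.3940/0.08 = 4.9250
ω₃ (RL) = (vx + vy − k·ωz)/r = -0.2940/0.08 = -3.6750
ω₄ (RR) = (vx − vy + k·ωz)/r = 1.4940/0.08 = 18.6750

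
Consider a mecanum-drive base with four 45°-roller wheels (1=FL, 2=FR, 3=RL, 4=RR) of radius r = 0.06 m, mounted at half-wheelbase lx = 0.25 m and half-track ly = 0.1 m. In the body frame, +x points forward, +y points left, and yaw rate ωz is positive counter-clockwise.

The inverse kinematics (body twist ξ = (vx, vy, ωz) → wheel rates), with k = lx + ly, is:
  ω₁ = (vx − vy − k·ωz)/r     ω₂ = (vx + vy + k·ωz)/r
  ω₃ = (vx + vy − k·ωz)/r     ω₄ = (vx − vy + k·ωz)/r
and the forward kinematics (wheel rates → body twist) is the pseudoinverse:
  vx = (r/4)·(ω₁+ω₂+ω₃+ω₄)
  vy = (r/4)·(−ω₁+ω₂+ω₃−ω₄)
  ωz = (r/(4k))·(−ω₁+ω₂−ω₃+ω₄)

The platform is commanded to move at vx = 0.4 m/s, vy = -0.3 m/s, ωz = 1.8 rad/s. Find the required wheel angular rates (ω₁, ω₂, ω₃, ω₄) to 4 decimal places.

(1.1667, 12.1667, -8.8333, 22.1667)

k = lx + ly = 0.25 + 0.1 = 0.3500;  k·ωz = 0.3500·1.8 = 0.6300
ω₁ (FL) = (vx − vy − k·ωz)/r = 0.0700/0.06 = 1.1667
ω₂ (FR) = (vx + vy + k·ωz)/r = 0.7300/0.06 = 12.1667
ω₃ (RL) = (vx + vy − k·ωz)/r = -0.5300/0.06 = -8.8333
ω₄ (RR) = (vx − vy + k·ωz)/r = 1.3300/0.06 = 22.1667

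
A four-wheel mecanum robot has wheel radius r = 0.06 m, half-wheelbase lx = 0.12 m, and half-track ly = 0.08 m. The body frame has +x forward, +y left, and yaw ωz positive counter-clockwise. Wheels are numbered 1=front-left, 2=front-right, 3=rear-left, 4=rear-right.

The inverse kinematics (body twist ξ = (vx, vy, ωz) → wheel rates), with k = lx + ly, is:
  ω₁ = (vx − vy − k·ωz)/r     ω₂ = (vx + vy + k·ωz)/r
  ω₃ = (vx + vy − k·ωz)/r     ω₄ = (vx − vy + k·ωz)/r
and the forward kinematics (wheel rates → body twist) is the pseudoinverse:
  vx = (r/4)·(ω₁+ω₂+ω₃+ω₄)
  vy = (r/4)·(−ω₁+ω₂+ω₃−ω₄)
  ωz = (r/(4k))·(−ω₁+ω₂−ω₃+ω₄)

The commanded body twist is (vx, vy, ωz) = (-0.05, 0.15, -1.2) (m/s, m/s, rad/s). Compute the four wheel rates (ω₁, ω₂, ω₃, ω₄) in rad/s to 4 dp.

(0.6667, -2.3333, 5.6667, -7.3333)

k = lx + ly = 0.12 + 0.08 = 0.2000;  k·ωz = 0.2000·-1.2 = -0.2400
ω₁ (FL) = (vx − vy − k·ωz)/r = 0.0400/0.06 = 0.6667
ω₂ (FR) = (vx + vy + k·ωz)/r = -0.1400/0.06 = -2.3333
ω₃ (RL) = (vx + vy − k·ωz)/r = 0.3400/0.06 = 5.6667
ω₄ (RR) = (vx − vy + k·ωz)/r = -0.4400/0.06 = -7.3333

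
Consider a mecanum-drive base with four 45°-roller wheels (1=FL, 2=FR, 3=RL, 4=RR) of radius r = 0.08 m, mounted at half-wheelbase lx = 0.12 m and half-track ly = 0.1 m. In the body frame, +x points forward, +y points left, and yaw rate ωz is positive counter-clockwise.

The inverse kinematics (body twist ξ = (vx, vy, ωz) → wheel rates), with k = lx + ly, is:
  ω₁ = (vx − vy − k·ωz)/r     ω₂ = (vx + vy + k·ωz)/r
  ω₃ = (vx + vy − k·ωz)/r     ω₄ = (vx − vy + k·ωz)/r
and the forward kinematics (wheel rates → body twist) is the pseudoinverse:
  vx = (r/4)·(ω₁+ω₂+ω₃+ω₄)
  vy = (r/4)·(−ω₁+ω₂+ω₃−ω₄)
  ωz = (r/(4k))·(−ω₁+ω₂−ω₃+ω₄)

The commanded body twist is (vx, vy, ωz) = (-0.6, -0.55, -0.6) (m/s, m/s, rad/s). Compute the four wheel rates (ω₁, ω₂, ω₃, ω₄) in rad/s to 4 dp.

k = lx + ly = 0.12 + 0.1 = 0.2200;  k·ωz = 0.2200·-0.6 = -0.1320
ω₁ (FL) = (vx − vy − k·ωz)/r = 0.0820/0.08 = 1.0250
ω₂ (FR) = (vx + vy + k·ωz)/r = -1.2820/0.08 = -16.0250
ω₃ (RL) = (vx + vy − k·ωz)/r = -1.0180/0.08 = -12.7250
ω₄ (RR) = (vx − vy + k·ωz)/r = -0.1820/0.08 = -2.2750

(1.0250, -16.0250, -12.7250, -2.2750)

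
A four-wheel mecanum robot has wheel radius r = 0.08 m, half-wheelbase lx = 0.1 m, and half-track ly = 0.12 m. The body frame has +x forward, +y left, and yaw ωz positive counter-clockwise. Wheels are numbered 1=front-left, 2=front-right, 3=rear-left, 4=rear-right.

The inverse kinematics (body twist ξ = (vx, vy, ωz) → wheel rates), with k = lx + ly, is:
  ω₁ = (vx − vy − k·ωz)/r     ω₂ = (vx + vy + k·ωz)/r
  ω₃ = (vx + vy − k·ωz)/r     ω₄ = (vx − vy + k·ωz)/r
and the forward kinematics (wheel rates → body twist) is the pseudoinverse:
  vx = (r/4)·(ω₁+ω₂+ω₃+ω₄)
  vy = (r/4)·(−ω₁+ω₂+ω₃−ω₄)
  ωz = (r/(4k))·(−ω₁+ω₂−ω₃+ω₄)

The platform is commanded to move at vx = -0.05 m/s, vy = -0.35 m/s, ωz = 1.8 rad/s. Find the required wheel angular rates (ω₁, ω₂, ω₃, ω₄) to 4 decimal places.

k = lx + ly = 0.1 + 0.12 = 0.2200;  k·ωz = 0.2200·1.8 = 0.3960
ω₁ (FL) = (vx − vy − k·ωz)/r = -0.0960/0.08 = -1.2000
ω₂ (FR) = (vx + vy + k·ωz)/r = -0.0040/0.08 = -0.0500
ω₃ (RL) = (vx + vy − k·ωz)/r = -0.7960/0.08 = -9.9500
ω₄ (RR) = (vx − vy + k·ωz)/r = 0.6960/0.08 = 8.7000

(-1.2000, -0.0500, -9.9500, 8.7000)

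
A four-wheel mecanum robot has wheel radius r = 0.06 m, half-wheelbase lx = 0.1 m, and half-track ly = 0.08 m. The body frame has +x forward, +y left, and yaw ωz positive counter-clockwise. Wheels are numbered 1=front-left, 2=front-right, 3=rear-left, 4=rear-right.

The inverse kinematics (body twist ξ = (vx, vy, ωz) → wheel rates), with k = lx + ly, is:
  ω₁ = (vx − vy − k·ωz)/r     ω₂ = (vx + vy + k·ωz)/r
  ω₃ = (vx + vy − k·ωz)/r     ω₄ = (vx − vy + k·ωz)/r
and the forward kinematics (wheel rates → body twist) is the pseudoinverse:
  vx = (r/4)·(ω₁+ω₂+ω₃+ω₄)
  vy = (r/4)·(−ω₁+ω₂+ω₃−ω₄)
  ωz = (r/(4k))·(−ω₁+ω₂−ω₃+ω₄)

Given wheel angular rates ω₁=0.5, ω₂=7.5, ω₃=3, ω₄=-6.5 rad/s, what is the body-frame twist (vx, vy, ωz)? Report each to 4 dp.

k = lx + ly = 0.1 + 0.08 = 0.1800
ω₁+ω₂+ω₃+ω₄ = 4.5000  →  vx = (0.06/4)·4.5000 = 0.0675
−ω₁+ω₂+ω₃−ω₄ = 16.5000  →  vy = (0.06/4)·16.5000 = 0.2475
−ω₁+ω₂−ω₃+ω₄ = -2.5000  →  ωz = (0.06/0.7200)·-2.5000 = -0.2083

(0.0675, 0.2475, -0.2083)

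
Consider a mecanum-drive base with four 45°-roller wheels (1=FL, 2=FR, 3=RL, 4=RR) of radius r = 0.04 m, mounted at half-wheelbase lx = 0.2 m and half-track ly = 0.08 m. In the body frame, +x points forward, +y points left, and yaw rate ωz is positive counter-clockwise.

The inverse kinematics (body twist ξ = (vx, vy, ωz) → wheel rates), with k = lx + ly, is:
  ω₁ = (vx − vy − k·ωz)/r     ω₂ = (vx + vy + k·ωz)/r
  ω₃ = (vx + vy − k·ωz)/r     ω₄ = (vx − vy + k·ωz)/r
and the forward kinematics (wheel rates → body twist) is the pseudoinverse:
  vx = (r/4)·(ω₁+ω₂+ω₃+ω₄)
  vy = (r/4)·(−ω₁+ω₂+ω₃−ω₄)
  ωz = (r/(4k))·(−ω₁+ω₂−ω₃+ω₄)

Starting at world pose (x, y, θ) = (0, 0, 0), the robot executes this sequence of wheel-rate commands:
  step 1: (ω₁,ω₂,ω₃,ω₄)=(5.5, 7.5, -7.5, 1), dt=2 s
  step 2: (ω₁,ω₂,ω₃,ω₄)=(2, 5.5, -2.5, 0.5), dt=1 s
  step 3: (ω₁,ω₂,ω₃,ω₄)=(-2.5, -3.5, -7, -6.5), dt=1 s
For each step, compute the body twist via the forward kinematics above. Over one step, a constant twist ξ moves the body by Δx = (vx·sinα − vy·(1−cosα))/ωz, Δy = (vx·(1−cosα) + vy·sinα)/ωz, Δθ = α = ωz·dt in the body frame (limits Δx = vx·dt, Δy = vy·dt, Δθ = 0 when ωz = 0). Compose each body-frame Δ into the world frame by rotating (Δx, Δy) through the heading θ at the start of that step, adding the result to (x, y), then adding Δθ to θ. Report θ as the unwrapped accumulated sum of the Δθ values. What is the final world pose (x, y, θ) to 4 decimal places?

step 1: ξ=(vx,vy,ωz)=(0.0650, -0.0650, 0.3750), dt=2.0 → body Δ=(0.1647, -0.0716, 0.7500) → world pose (0.1647, -0.0716, 0.7500)
step 2: ξ=(vx,vy,ωz)=(0.0550, 0.0050, 0.2321), dt=1.0 → body Δ=(0.0539, 0.0113, 0.2321) → world pose (0.1964, -0.0266, 0.9821)
step 3: ξ=(vx,vy,ωz)=(-0.1950, -0.0150, -0.0179), dt=1.0 → body Δ=(-0.1951, -0.0133, -0.0179) → world pose (0.0991, -0.1963, 0.9643)

(0.0991, -0.1963, 0.9643)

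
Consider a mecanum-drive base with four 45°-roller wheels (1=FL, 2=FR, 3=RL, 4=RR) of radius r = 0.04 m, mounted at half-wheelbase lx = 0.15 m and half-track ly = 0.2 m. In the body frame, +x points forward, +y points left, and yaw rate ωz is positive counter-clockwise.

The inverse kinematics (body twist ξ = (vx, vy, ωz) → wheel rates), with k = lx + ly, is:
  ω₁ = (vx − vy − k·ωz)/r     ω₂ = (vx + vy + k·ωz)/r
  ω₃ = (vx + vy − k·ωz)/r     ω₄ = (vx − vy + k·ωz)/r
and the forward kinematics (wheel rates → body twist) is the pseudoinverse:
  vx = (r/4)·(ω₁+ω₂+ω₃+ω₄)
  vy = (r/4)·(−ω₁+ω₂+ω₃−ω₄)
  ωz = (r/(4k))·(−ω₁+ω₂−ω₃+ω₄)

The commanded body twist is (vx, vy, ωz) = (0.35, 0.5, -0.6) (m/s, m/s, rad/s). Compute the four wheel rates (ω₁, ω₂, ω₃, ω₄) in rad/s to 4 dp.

(1.5000, 16.0000, 26.5000, -9.0000)

k = lx + ly = 0.15 + 0.2 = 0.3500;  k·ωz = 0.3500·-0.6 = -0.2100
ω₁ (FL) = (vx − vy − k·ωz)/r = 0.0600/0.04 = 1.5000
ω₂ (FR) = (vx + vy + k·ωz)/r = 0.6400/0.04 = 16.0000
ω₃ (RL) = (vx + vy − k·ωz)/r = 1.0600/0.04 = 26.5000
ω₄ (RR) = (vx − vy + k·ωz)/r = -0.3600/0.04 = -9.0000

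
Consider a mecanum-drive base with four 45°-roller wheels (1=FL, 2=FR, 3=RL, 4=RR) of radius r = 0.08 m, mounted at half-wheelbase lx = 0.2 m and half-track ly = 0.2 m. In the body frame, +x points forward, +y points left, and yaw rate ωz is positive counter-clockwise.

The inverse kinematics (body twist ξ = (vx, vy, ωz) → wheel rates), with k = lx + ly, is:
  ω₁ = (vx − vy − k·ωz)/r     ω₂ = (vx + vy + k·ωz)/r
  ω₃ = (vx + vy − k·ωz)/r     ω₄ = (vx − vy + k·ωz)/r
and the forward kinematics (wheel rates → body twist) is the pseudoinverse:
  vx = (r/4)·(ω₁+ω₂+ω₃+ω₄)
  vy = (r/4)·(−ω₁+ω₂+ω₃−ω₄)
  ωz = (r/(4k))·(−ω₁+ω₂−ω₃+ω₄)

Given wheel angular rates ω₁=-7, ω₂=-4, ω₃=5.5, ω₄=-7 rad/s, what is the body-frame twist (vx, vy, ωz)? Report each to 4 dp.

(-0.2500, 0.3100, -0.4750)

k = lx + ly = 0.2 + 0.2 = 0.4000
ω₁+ω₂+ω₃+ω₄ = -12.5000  →  vx = (0.08/4)·-12.5000 = -0.2500
−ω₁+ω₂+ω₃−ω₄ = 15.5000  →  vy = (0.08/4)·15.5000 = 0.3100
−ω₁+ω₂−ω₃+ω₄ = -9.5000  →  ωz = (0.08/1.6000)·-9.5000 = -0.4750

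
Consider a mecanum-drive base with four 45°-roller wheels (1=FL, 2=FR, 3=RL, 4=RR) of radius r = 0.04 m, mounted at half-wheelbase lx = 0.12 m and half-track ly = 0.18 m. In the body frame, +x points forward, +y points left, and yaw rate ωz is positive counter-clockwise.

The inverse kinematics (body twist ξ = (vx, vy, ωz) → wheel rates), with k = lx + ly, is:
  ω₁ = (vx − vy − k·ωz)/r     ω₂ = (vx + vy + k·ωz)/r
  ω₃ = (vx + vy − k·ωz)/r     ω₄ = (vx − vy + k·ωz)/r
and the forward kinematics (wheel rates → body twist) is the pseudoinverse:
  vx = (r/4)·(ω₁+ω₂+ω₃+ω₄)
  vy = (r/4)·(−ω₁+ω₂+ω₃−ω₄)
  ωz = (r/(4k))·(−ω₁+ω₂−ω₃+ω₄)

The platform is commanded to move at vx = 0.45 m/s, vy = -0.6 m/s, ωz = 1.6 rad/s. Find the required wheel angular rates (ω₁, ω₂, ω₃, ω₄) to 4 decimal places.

k = lx + ly = 0.12 + 0.18 = 0.3000;  k·ωz = 0.3000·1.6 = 0.4800
ω₁ (FL) = (vx − vy − k·ωz)/r = 0.5700/0.04 = 14.2500
ω₂ (FR) = (vx + vy + k·ωz)/r = 0.3300/0.04 = 8.2500
ω₃ (RL) = (vx + vy − k·ωz)/r = -0.6300/0.04 = -15.7500
ω₄ (RR) = (vx − vy + k·ωz)/r = 1.5300/0.04 = 38.2500

(14.2500, 8.2500, -15.7500, 38.2500)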